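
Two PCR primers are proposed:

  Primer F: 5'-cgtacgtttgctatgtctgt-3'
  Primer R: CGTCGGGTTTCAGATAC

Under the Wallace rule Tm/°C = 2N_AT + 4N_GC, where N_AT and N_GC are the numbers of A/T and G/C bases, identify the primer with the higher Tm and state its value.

Primer F: A+T=11, G+C=9 → Tm = 2(11)+4(9) = 58°C
Primer R: A+T=8, G+C=9 → Tm = 2(8)+4(9) = 52°C
58°C vs 52°C → primer F is higher.

Primer F, 58°C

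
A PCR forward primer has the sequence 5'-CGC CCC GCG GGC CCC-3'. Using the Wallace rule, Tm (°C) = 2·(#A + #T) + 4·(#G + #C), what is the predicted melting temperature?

60°C

Counting bases: G=5, A=0, C=10, T=0
A+T = 0, G+C = 15
Tm = 2(0) + 4(15) = 0 + 60 = 60°C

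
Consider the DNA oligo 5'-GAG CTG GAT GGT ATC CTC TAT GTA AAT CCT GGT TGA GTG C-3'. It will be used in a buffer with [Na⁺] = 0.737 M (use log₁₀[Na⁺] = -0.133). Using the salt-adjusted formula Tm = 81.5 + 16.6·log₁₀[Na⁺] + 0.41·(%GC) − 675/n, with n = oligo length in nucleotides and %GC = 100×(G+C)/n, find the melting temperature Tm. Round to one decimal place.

Length n = 40. Scanning the sequence gives A=8, C=7, T=13, G=12.
G+C = 19, so %GC = 19/40 × 100 = 47.5%
Salt term: 16.6 × (-0.133) = -2.208
GC term: 0.41 × 47.5 = 19.475; length term: −675/40 = −16.875
Tm = 81.5 + (-2.208) + 19.475 − 16.875 = 81.892 → 81.9°C

81.9°C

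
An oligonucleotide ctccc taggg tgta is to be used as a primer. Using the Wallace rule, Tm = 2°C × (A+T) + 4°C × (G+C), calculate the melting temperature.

Counting bases: C=4, T=4, A=2, G=4
A+T = 6, G+C = 8
Tm = 2(6) + 4(8) = 12 + 32 = 44°C

44°C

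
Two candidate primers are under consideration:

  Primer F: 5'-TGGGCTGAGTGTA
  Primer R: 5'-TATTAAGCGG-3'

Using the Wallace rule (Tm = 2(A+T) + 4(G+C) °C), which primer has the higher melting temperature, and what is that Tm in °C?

Primer F, 40°C

Primer F: A+T=6, G+C=7 → Tm = 2(6)+4(7) = 40°C
Primer R: A+T=6, G+C=4 → Tm = 2(6)+4(4) = 28°C
40°C vs 28°C → primer F is higher.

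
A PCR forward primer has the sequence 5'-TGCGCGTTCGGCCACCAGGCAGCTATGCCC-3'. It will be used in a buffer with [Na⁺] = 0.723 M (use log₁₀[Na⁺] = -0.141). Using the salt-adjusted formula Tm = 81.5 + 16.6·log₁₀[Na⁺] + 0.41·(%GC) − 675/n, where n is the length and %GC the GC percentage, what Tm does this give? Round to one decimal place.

Length n = 30. Scanning the sequence gives T=5, A=4, G=9, C=12.
G+C = 21, so %GC = 21/30 × 100 = 70%
Salt term: 16.6 × (-0.141) = -2.341
GC term: 0.41 × 70 = 28.7; length term: −675/30 = −22.5
Tm = 81.5 + (-2.341) + 28.7 − 22.5 = 85.359 → 85.4°C

85.4°C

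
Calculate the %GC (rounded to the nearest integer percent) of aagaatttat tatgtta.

C=0, G=2, A=7, T=8
G+C = 2 + 0 = 2 out of 17 bases
%GC = 2/17 × 100 = 11.76% ≈ 12%

12%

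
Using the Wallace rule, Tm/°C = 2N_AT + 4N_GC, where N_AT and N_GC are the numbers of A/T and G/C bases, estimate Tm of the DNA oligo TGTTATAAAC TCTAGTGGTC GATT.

64°C

Base counts: C=3, T=10, G=5, A=6
A+T = 16, G+C = 8
Tm = 2×16 + 4×8 = 64°C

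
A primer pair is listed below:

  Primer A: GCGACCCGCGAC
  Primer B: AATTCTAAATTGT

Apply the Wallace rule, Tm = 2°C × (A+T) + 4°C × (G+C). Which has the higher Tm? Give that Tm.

Primer A, 44°C

Primer A: A+T=2, G+C=10 → Tm = 2(2)+4(10) = 44°C
Primer B: A+T=11, G+C=2 → Tm = 2(11)+4(2) = 30°C
44°C vs 30°C → primer A is higher.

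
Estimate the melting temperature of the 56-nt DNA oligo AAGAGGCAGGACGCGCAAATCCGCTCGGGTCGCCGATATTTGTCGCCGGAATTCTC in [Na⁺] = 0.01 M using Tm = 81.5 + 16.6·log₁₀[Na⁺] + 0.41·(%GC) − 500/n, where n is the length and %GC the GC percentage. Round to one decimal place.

Length n = 56. A=12, G=17, T=11, C=16
G+C = 33, so %GC = 33/56 × 100 = 58.929%
Salt term: 16.6 × (-2) = -33.2
GC term: 0.41 × 58.929 = 24.161; length term: −500/56 = −8.929
Tm = 81.5 + (-33.2) + 24.161 − 8.929 = 63.532 → 63.5°C

63.5°C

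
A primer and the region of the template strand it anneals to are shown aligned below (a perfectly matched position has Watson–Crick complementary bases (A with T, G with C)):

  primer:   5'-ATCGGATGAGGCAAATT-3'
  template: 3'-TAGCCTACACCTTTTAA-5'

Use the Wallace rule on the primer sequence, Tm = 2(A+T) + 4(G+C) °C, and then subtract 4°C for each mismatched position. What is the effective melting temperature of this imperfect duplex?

Primer base counts: A=6, T=4, G=5, C=2 → A+T=10, G+C=7
Perfect-match Tm = 2(10) + 4(7) = 20 + 28 = 48°C
Mismatches (positions where the bases are not complementary): 2 (at positions 9, 12)
Effective Tm = 48 − 2×4 = 48 − 8 = 40°C

40°C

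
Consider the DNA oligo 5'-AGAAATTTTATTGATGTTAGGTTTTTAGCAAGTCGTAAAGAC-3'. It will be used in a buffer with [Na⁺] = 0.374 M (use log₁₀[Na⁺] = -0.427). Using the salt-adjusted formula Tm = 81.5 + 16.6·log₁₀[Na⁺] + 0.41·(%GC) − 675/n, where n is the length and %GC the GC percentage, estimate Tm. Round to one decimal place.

70.1°C

Length n = 42. Base counts: T=16, C=3, A=14, G=9
G+C = 12, so %GC = 12/42 × 100 = 28.571%
Salt term: 16.6 × (-0.427) = -7.088
GC term: 0.41 × 28.571 = 11.714; length term: −675/42 = −16.071
Tm = 81.5 + (-7.088) + 11.714 − 16.071 = 70.055 → 70.1°C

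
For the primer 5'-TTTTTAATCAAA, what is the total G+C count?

1

C=1, T=6, G=0, A=5
G+C = 0 + 1 = 1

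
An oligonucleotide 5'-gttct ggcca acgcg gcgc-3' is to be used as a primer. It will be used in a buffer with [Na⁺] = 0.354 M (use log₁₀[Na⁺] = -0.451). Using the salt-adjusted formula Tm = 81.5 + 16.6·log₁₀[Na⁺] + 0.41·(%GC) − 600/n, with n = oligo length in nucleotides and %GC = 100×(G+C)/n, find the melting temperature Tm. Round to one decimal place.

Length n = 19. G=7, C=7, T=3, A=2
G+C = 14, so %GC = 14/19 × 100 = 73.684%
Salt term: 16.6 × (-0.451) = -7.487
GC term: 0.41 × 73.684 = 30.21; length term: −600/19 = −31.579
Tm = 81.5 + (-7.487) + 30.21 − 31.579 = 72.644 → 72.6°C

72.6°C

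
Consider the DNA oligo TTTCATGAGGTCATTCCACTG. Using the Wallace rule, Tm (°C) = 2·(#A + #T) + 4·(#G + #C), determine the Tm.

Base counts: C=5, T=8, G=4, A=4
So N_AT = 12 and N_GC = 9.
Tm = 2(12) + 4(9) = 24 + 36 = 60°C

60°C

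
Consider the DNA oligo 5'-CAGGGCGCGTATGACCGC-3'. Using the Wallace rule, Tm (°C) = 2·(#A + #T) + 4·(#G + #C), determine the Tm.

Scanning the sequence gives G=7, A=3, T=2, C=6.
AT pairs contribute 5, GC pairs contribute 13.
Tm = 2(5) + 4(13) = 10 + 52 = 62°C

62°C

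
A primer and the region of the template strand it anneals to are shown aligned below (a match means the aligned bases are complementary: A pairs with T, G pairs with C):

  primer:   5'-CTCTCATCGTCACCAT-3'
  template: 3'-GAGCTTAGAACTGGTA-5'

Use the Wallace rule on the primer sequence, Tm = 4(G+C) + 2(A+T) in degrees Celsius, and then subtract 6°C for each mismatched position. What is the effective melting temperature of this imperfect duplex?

Primer base counts: A=3, T=5, G=1, C=7 → A+T=8, G+C=8
Perfect-match Tm = 2(8) + 4(8) = 16 + 32 = 48°C
Mismatches (positions where the bases are not complementary): 4 (at positions 4, 5, 9, 11)
Effective Tm = 48 − 4×6 = 48 − 24 = 24°C

24°C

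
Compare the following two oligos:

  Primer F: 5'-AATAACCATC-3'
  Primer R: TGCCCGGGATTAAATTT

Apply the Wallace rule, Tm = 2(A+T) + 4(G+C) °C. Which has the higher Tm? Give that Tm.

Primer F: A+T=7, G+C=3 → Tm = 2(7)+4(3) = 26°C
Primer R: A+T=10, G+C=7 → Tm = 2(10)+4(7) = 48°C
26°C vs 48°C → primer R is higher.

Primer R, 48°C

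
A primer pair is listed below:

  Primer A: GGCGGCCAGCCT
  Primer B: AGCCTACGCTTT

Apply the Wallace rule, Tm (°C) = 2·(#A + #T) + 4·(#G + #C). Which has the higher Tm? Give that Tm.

Primer A, 44°C

Primer A: A+T=2, G+C=10 → Tm = 2(2)+4(10) = 44°C
Primer B: A+T=6, G+C=6 → Tm = 2(6)+4(6) = 36°C
44°C vs 36°C → primer A is higher.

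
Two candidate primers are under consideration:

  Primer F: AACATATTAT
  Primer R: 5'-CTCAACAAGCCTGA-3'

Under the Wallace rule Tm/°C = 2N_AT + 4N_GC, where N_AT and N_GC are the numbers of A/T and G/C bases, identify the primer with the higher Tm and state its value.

Primer R, 42°C

Primer F: A+T=9, G+C=1 → Tm = 2(9)+4(1) = 22°C
Primer R: A+T=7, G+C=7 → Tm = 2(7)+4(7) = 42°C
22°C vs 42°C → primer R is higher.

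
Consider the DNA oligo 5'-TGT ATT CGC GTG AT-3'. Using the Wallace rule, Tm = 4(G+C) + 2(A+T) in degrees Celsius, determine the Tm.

C=2, T=6, A=2, G=4
A+T = 8, G+C = 6
Tm = 4·6 + 2·8 = 24 + 16 = 40°C

40°C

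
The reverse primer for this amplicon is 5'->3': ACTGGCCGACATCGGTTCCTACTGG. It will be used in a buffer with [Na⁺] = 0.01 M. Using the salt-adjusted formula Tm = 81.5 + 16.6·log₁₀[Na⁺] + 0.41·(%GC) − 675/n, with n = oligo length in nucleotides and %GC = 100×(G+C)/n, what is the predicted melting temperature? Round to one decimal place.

Length n = 25. Scanning the sequence gives G=7, C=8, A=4, T=6.
G+C = 15, so %GC = 15/25 × 100 = 60%
Salt term: 16.6 × (-2) = -33.2
GC term: 0.41 × 60 = 24.6; length term: −675/25 = −27
Tm = 81.5 + (-33.2) + 24.6 − 27 = 45.9 → 45.9°C

45.9°C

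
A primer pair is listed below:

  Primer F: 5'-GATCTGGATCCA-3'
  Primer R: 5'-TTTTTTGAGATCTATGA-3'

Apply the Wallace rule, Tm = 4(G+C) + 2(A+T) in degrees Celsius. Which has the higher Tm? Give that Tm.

Primer R, 42°C

Primer F: A+T=6, G+C=6 → Tm = 2(6)+4(6) = 36°C
Primer R: A+T=13, G+C=4 → Tm = 2(13)+4(4) = 42°C
36°C vs 42°C → primer R is higher.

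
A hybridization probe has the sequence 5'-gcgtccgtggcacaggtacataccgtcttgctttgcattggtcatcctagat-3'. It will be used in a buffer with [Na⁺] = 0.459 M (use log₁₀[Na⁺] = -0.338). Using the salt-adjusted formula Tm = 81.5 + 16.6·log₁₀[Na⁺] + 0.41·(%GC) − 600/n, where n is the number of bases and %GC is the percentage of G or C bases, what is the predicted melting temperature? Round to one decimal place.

Length n = 52. Scanning the sequence gives G=13, T=16, C=14, A=9.
G+C = 27, so %GC = 27/52 × 100 = 51.923%
Salt term: 16.6 × (-0.338) = -5.611
GC term: 0.41 × 51.923 = 21.288; length term: −600/52 = −11.538
Tm = 81.5 + (-5.611) + 21.288 − 11.538 = 85.639 → 85.6°C

85.6°C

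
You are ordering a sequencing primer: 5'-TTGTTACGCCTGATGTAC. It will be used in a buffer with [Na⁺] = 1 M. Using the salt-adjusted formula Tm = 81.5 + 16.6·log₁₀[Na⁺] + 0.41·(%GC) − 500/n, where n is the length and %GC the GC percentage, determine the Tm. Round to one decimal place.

71.9°C

Length n = 18. Base counts: G=4, T=7, A=3, C=4
G+C = 8, so %GC = 8/18 × 100 = 44.444%
Salt term: 16.6 × (0) = 0
GC term: 0.41 × 44.444 = 18.222; length term: −500/18 = −27.778
Tm = 81.5 + (0) + 18.222 − 27.778 = 71.944 → 71.9°C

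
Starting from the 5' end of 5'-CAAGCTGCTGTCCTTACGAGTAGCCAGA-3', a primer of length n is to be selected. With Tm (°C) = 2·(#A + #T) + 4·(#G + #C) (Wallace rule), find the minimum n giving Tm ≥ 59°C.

n = 20

First 19 bases: CAAGCTGCTGTCCTTACGA → Tm = 58°C (< 59°C)
First 20 bases: CAAGCTGCTGTCCTTACGAG → Tm = 62°C (≥ 59°C)
Since every base adds ≥2°C, Tm only increases with n, so the threshold is first crossed at n = 20.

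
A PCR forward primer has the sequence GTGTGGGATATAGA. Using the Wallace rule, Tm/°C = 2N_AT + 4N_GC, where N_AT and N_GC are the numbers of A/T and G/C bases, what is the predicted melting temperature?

40°C

Base counts: G=6, T=4, C=0, A=4
AT pairs contribute 8, GC pairs contribute 6.
Tm = 4·6 + 2·8 = 24 + 16 = 40°C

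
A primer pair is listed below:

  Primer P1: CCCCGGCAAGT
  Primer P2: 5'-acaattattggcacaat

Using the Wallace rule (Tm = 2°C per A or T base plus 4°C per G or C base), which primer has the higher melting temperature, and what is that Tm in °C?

Primer P2, 44°C

Primer P1: A+T=3, G+C=8 → Tm = 2(3)+4(8) = 38°C
Primer P2: A+T=12, G+C=5 → Tm = 2(12)+4(5) = 44°C
38°C vs 44°C → primer P2 is higher.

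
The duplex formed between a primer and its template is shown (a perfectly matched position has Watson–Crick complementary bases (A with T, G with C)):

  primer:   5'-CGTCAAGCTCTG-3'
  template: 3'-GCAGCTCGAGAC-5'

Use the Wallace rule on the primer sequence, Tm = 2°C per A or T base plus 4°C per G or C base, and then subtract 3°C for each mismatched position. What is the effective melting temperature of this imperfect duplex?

Primer base counts: A=2, T=3, G=3, C=4 → A+T=5, G+C=7
Perfect-match Tm = 2(5) + 4(7) = 10 + 28 = 38°C
Mismatches (positions where the bases are not complementary): 1 (at position 5)
Effective Tm = 38 − 1×3 = 38 − 3 = 35°C

35°C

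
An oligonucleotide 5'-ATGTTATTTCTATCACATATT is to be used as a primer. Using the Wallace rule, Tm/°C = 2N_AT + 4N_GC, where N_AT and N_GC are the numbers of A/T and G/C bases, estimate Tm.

Scanning the sequence gives T=11, C=3, A=6, G=1.
AT pairs contribute 17, GC pairs contribute 4.
Tm = 4·4 + 2·17 = 16 + 34 = 50°C

50°C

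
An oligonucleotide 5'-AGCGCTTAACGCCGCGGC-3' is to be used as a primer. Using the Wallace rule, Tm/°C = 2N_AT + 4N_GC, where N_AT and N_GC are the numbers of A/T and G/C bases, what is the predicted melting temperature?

62°C

Counting bases: C=7, T=2, A=3, G=6
A+T = 5, G+C = 13
Tm = 2×5 + 4×13 = 62°C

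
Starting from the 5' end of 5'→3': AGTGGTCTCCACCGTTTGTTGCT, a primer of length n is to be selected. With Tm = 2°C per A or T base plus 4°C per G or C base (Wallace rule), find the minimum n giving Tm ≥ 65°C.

n = 22

First 21 bases: AGTGGTCTCCACCGTTTGTTG → Tm = 64°C (< 65°C)
First 22 bases: AGTGGTCTCCACCGTTTGTTGC → Tm = 68°C (≥ 65°C)
Each additional base adds 2°C (A/T) or 4°C (G/C), so Tm is non-decreasing in n; n = 22 is the first length to reach 65°C.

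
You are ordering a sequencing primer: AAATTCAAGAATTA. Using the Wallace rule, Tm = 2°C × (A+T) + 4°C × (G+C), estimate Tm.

Base counts: G=1, C=1, A=8, T=4
AT pairs contribute 12, GC pairs contribute 2.
Tm = 2(12) + 4(2) = 24 + 8 = 32°C

32°C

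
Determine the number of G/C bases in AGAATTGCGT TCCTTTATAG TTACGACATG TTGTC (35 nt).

13

G=7, A=8, T=14, C=6
Total G or C: 7 + 6 = 13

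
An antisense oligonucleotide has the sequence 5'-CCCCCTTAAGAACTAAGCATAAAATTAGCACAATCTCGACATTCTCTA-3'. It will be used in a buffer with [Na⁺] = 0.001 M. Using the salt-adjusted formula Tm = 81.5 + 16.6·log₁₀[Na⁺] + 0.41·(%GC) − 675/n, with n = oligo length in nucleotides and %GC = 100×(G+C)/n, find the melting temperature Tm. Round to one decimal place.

Length n = 48. Counting bases: A=18, C=14, G=4, T=12
G+C = 18, so %GC = 18/48 × 100 = 37.5%
Salt term: 16.6 × (-3) = -49.8
GC term: 0.41 × 37.5 = 15.375; length term: −675/48 = −14.062
Tm = 81.5 + (-49.8) + 15.375 − 14.062 = 33.013 → 33.0°C

33.0°C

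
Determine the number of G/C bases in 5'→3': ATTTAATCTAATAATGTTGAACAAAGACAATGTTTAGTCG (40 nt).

10

Base counts: A=16, G=6, T=14, C=4
Total G or C: 6 + 4 = 10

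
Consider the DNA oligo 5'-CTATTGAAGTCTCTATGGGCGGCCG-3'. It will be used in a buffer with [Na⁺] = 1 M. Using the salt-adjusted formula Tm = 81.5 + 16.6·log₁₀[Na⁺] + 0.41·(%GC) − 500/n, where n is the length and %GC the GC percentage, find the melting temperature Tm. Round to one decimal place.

Length n = 25. Counting bases: G=8, C=6, A=4, T=7
G+C = 14, so %GC = 14/25 × 100 = 56%
Salt term: 16.6 × (0) = 0
GC term: 0.41 × 56 = 22.96; length term: −500/25 = −20
Tm = 81.5 + (0) + 22.96 − 20 = 84.46 → 84.5°C

84.5°C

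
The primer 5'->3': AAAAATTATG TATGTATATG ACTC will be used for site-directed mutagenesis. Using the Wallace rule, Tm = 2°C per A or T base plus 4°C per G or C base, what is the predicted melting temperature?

Scanning the sequence gives C=2, A=10, T=9, G=3.
A+T = 19, G+C = 5
Tm = 2(19) + 4(5) = 38 + 20 = 58°C

58°C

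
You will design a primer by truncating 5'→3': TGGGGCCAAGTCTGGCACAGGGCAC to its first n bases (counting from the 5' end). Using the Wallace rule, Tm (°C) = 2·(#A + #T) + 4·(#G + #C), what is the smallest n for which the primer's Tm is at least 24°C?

First 6 bases: TGGGGC → Tm = 22°C (< 24°C)
First 7 bases: TGGGGCC → Tm = 26°C (≥ 24°C)
Each additional base adds 2°C (A/T) or 4°C (G/C), so Tm is non-decreasing in n; n = 7 is the first length to reach 24°C.

n = 7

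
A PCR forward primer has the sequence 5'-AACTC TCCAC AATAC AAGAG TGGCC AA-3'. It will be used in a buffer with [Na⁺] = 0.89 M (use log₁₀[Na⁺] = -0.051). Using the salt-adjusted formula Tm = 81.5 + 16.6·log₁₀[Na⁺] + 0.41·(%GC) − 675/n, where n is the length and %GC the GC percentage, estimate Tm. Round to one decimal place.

73.9°C

Length n = 27. A=11, T=4, C=8, G=4
G+C = 12, so %GC = 12/27 × 100 = 44.444%
Salt term: 16.6 × (-0.051) = -0.847
GC term: 0.41 × 44.444 = 18.222; length term: −675/27 = −25
Tm = 81.5 + (-0.847) + 18.222 − 25 = 73.875 → 73.9°C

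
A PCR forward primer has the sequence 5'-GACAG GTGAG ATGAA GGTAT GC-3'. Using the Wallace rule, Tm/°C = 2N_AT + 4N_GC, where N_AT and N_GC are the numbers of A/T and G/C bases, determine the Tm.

66°C

Base counts: A=7, C=2, G=9, T=4
A+T = 11, G+C = 11
Tm = 2×11 + 4×11 = 66°C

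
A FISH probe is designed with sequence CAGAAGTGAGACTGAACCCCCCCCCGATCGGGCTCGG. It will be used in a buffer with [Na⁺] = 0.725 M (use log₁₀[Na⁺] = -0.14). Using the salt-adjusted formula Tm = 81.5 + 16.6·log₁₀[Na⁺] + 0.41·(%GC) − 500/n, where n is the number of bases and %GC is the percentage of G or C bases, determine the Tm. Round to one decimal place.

Length n = 37. Scanning the sequence gives A=8, T=4, C=14, G=11.
G+C = 25, so %GC = 25/37 × 100 = 67.568%
Salt term: 16.6 × (-0.14) = -2.324
GC term: 0.41 × 67.568 = 27.703; length term: −500/37 = −13.514
Tm = 81.5 + (-2.324) + 27.703 − 13.514 = 93.365 → 93.4°C

93.4°C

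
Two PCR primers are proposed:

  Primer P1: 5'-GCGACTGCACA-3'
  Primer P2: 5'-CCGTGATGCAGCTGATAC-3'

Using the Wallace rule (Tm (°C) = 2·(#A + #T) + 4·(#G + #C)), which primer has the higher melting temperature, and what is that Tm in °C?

Primer P2, 56°C

Primer P1: A+T=4, G+C=7 → Tm = 2(4)+4(7) = 36°C
Primer P2: A+T=8, G+C=10 → Tm = 2(8)+4(10) = 56°C
36°C vs 56°C → primer P2 is higher.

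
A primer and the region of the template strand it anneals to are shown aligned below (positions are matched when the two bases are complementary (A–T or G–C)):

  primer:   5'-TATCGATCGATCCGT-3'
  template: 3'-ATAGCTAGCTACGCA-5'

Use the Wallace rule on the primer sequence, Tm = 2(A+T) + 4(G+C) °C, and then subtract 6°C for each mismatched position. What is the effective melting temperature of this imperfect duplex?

Primer base counts: A=3, T=5, G=3, C=4 → A+T=8, G+C=7
Perfect-match Tm = 2(8) + 4(7) = 16 + 28 = 44°C
Mismatches (positions where the bases are not complementary): 1 (at position 12)
Effective Tm = 44 − 1×6 = 44 − 6 = 38°C

38°C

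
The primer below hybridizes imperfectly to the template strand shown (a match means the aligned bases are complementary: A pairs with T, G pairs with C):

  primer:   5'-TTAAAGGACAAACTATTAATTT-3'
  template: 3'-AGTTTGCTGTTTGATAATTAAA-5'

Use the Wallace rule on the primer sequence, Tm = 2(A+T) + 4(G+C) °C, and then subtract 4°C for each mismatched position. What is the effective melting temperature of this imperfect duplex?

Primer base counts: A=10, T=8, G=2, C=2 → A+T=18, G+C=4
Perfect-match Tm = 2(18) + 4(4) = 36 + 16 = 52°C
Mismatches (positions where the bases are not complementary): 2 (at positions 2, 6)
Effective Tm = 52 − 2×4 = 52 − 8 = 44°C

44°C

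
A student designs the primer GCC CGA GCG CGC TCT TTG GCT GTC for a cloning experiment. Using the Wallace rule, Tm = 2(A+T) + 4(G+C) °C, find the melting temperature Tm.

82°C

Base counts: T=6, A=1, C=9, G=8
AT pairs contribute 7, GC pairs contribute 17.
Tm = 2×7 + 4×17 = 82°C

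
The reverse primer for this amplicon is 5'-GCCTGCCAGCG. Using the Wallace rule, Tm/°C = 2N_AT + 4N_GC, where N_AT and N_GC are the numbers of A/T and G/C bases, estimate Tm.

Base counts: G=4, A=1, T=1, C=5
AT pairs contribute 2, GC pairs contribute 9.
Tm = 4·9 + 2·2 = 36 + 4 = 40°C

40°C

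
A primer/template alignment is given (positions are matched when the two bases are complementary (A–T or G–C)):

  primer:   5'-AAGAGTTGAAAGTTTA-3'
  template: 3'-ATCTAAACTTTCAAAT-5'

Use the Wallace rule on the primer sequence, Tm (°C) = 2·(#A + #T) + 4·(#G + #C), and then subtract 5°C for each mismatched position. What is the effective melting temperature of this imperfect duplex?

Primer base counts: A=7, T=5, G=4, C=0 → A+T=12, G+C=4
Perfect-match Tm = 2(12) + 4(4) = 24 + 16 = 40°C
Mismatches (positions where the bases are not complementary): 2 (at positions 1, 5)
Effective Tm = 40 − 2×5 = 40 − 10 = 30°C

30°C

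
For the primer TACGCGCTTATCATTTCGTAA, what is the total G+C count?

8

Counting bases: A=5, G=3, T=8, C=5
G+C = 3 + 5 = 8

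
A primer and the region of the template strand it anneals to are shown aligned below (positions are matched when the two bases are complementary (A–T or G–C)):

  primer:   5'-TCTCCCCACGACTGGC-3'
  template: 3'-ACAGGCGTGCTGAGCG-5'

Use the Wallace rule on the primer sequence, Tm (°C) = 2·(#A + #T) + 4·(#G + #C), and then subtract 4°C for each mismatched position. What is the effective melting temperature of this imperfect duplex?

42°C

Primer base counts: A=2, T=3, G=3, C=8 → A+T=5, G+C=11
Perfect-match Tm = 2(5) + 4(11) = 10 + 44 = 54°C
Mismatches (positions where the bases are not complementary): 3 (at positions 2, 6, 14)
Effective Tm = 54 − 3×4 = 54 − 12 = 42°C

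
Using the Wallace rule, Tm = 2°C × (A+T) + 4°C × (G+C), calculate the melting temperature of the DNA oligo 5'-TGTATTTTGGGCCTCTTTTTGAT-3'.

Counting bases: A=2, C=3, T=13, G=5
AT pairs contribute 15, GC pairs contribute 8.
Tm = 4·8 + 2·15 = 32 + 30 = 62°C

62°C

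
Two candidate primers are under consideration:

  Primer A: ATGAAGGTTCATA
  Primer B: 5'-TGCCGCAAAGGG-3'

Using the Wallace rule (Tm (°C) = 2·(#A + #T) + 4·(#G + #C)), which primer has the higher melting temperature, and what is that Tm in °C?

Primer A: A+T=9, G+C=4 → Tm = 2(9)+4(4) = 34°C
Primer B: A+T=4, G+C=8 → Tm = 2(4)+4(8) = 40°C
34°C vs 40°C → primer B is higher.

Primer B, 40°C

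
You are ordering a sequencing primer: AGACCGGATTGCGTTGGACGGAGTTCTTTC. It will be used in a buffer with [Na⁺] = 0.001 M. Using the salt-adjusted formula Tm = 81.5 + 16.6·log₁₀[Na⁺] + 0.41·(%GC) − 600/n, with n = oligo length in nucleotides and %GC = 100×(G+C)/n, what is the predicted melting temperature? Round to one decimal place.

Length n = 30. G=10, A=5, C=6, T=9
G+C = 16, so %GC = 16/30 × 100 = 53.333%
Salt term: 16.6 × (-3) = -49.8
GC term: 0.41 × 53.333 = 21.867; length term: −600/30 = −20
Tm = 81.5 + (-49.8) + 21.867 − 20 = 33.567 → 33.6°C

33.6°C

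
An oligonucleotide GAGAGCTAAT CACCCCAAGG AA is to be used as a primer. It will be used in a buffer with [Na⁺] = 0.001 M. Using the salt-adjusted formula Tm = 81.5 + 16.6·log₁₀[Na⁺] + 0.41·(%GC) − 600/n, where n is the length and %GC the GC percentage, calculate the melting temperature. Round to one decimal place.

24.9°C

Length n = 22. Counting bases: A=9, G=5, T=2, C=6
G+C = 11, so %GC = 11/22 × 100 = 50%
Salt term: 16.6 × (-3) = -49.8
GC term: 0.41 × 50 = 20.5; length term: −600/22 = −27.273
Tm = 81.5 + (-49.8) + 20.5 − 27.273 = 24.927 → 24.9°C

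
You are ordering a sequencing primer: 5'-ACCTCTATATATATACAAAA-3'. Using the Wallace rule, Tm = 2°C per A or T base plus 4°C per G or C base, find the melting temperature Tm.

48°C

Scanning the sequence gives C=4, T=6, A=10, G=0.
So N_AT = 16 and N_GC = 4.
Tm = 2(16) + 4(4) = 32 + 16 = 48°C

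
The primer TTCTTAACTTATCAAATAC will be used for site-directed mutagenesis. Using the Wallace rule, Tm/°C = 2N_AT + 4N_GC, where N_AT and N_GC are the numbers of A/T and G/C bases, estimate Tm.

46°C

Counting bases: C=4, T=8, G=0, A=7
AT pairs contribute 15, GC pairs contribute 4.
Tm = 2×15 + 4×4 = 46°C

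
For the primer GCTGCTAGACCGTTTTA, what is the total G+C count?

8

Scanning the sequence gives G=4, A=3, C=4, T=6.
Total G or C: 4 + 4 = 8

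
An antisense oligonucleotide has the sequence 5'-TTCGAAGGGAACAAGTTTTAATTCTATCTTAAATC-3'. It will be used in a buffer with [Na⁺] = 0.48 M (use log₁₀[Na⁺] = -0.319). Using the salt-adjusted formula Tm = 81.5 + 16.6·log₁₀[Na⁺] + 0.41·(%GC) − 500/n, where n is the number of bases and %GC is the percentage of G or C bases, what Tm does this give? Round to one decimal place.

73.6°C

Length n = 35. Scanning the sequence gives G=5, T=13, C=5, A=12.
G+C = 10, so %GC = 10/35 × 100 = 28.571%
Salt term: 16.6 × (-0.319) = -5.295
GC term: 0.41 × 28.571 = 11.714; length term: −500/35 = −14.286
Tm = 81.5 + (-5.295) + 11.714 − 14.286 = 73.633 → 73.6°C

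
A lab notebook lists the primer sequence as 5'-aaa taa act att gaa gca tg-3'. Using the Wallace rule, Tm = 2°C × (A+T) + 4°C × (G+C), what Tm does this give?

50°C

C=2, G=3, T=5, A=10
AT pairs contribute 15, GC pairs contribute 5.
Tm = 2(15) + 4(5) = 30 + 20 = 50°C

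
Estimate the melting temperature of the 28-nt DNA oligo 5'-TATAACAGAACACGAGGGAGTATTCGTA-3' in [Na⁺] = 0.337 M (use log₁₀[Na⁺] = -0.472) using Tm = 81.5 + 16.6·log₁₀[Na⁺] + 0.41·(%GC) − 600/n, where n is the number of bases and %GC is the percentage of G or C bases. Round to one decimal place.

Length n = 28. Scanning the sequence gives T=6, G=7, C=4, A=11.
G+C = 11, so %GC = 11/28 × 100 = 39.286%
Salt term: 16.6 × (-0.472) = -7.835
GC term: 0.41 × 39.286 = 16.107; length term: −600/28 = −21.429
Tm = 81.5 + (-7.835) + 16.107 − 21.429 = 68.343 → 68.3°C

68.3°C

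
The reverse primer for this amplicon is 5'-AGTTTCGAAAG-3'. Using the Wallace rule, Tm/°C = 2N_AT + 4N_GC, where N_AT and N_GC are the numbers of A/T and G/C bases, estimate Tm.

30°C

Counting bases: A=4, G=3, C=1, T=3
A+T = 7, G+C = 4
Tm = 4·4 + 2·7 = 16 + 14 = 30°C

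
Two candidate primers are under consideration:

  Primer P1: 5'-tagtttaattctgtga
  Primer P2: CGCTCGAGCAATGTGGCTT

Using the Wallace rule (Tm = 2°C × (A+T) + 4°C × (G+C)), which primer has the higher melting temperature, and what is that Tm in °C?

Primer P1: A+T=12, G+C=4 → Tm = 2(12)+4(4) = 40°C
Primer P2: A+T=8, G+C=11 → Tm = 2(8)+4(11) = 60°C
40°C vs 60°C → primer P2 is higher.

Primer P2, 60°C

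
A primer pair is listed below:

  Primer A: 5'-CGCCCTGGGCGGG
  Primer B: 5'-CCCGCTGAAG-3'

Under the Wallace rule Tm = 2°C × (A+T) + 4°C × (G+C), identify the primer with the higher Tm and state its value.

Primer A: A+T=1, G+C=12 → Tm = 2(1)+4(12) = 50°C
Primer B: A+T=3, G+C=7 → Tm = 2(3)+4(7) = 34°C
50°C vs 34°C → primer A is higher.

Primer A, 50°C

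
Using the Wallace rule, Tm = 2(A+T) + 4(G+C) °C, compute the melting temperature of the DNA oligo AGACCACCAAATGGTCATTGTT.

62°C

Counting bases: A=7, C=5, T=6, G=4
So N_AT = 13 and N_GC = 9.
Tm = 4·9 + 2·13 = 36 + 26 = 62°C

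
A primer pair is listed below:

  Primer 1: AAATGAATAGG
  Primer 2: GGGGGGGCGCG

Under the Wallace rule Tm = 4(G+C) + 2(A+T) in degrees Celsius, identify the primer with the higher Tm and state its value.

Primer 2, 44°C

Primer 1: A+T=8, G+C=3 → Tm = 2(8)+4(3) = 28°C
Primer 2: A+T=0, G+C=11 → Tm = 2(0)+4(11) = 44°C
28°C vs 44°C → primer 2 is higher.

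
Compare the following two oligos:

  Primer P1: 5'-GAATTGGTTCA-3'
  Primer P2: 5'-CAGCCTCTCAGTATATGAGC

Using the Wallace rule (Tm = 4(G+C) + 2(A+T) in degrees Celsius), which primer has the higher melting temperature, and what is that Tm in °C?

Primer P2, 60°C

Primer P1: A+T=7, G+C=4 → Tm = 2(7)+4(4) = 30°C
Primer P2: A+T=10, G+C=10 → Tm = 2(10)+4(10) = 60°C
30°C vs 60°C → primer P2 is higher.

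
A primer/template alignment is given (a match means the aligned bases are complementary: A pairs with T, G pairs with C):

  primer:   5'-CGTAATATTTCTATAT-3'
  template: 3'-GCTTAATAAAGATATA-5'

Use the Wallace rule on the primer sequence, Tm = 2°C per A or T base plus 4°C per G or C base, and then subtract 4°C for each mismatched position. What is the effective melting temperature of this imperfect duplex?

30°C

Primer base counts: A=5, T=8, G=1, C=2 → A+T=13, G+C=3
Perfect-match Tm = 2(13) + 4(3) = 26 + 12 = 38°C
Mismatches (positions where the bases are not complementary): 2 (at positions 3, 5)
Effective Tm = 38 − 2×4 = 38 − 8 = 30°C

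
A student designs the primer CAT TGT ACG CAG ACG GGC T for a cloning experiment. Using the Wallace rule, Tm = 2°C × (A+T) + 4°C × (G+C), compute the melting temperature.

Counting bases: A=4, G=6, C=5, T=4
AT pairs contribute 8, GC pairs contribute 11.
Tm = 2(8) + 4(11) = 16 + 44 = 60°C

60°C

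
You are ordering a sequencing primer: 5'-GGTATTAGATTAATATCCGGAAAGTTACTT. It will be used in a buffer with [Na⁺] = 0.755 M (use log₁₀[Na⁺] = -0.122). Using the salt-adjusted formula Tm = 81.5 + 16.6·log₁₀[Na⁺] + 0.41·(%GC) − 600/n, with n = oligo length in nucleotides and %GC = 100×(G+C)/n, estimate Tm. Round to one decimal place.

71.8°C

Length n = 30. A=10, C=3, T=11, G=6
G+C = 9, so %GC = 9/30 × 100 = 30%
Salt term: 16.6 × (-0.122) = -2.025
GC term: 0.41 × 30 = 12.3; length term: −600/30 = −20
Tm = 81.5 + (-2.025) + 12.3 − 20 = 71.775 → 71.8°C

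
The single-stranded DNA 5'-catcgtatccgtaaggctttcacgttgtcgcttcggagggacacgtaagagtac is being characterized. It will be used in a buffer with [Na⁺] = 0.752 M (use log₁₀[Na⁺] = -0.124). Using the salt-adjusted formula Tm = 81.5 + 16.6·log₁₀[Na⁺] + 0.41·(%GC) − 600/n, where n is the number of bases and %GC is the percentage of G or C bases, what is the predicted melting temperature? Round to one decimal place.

89.6°C

Length n = 54. Counting bases: C=13, G=15, A=12, T=14
G+C = 28, so %GC = 28/54 × 100 = 51.852%
Salt term: 16.6 × (-0.124) = -2.058
GC term: 0.41 × 51.852 = 21.259; length term: −600/54 = −11.111
Tm = 81.5 + (-2.058) + 21.259 − 11.111 = 89.59 → 89.6°C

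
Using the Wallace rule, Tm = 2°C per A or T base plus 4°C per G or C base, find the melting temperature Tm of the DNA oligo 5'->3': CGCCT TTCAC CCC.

Base counts: C=8, T=3, A=1, G=1
A+T = 4, G+C = 9
Tm = 2×4 + 4×9 = 44°C

44°C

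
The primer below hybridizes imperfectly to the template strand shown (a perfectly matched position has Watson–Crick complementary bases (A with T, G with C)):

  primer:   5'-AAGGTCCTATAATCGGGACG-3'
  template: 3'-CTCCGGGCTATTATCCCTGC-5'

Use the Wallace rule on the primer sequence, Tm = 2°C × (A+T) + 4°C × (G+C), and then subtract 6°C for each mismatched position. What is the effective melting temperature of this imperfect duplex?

36°C

Primer base counts: A=6, T=4, G=6, C=4 → A+T=10, G+C=10
Perfect-match Tm = 2(10) + 4(10) = 20 + 40 = 60°C
Mismatches (positions where the bases are not complementary): 4 (at positions 1, 5, 8, 14)
Effective Tm = 60 − 4×6 = 60 − 24 = 36°C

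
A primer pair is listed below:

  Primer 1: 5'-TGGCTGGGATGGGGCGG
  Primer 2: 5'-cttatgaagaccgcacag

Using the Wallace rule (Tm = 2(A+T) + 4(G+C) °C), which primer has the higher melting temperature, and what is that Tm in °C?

Primer 1: A+T=4, G+C=13 → Tm = 2(4)+4(13) = 60°C
Primer 2: A+T=9, G+C=9 → Tm = 2(9)+4(9) = 54°C
60°C vs 54°C → primer 1 is higher.

Primer 1, 60°C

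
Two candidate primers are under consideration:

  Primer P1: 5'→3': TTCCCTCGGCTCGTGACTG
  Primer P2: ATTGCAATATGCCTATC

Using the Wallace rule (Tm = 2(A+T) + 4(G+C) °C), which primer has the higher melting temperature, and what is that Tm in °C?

Primer P1, 62°C

Primer P1: A+T=7, G+C=12 → Tm = 2(7)+4(12) = 62°C
Primer P2: A+T=11, G+C=6 → Tm = 2(11)+4(6) = 46°C
62°C vs 46°C → primer P1 is higher.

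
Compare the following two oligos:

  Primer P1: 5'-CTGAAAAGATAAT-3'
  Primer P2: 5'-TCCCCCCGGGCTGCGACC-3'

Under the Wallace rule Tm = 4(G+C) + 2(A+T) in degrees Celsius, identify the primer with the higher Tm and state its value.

Primer P1: A+T=10, G+C=3 → Tm = 2(10)+4(3) = 32°C
Primer P2: A+T=3, G+C=15 → Tm = 2(3)+4(15) = 66°C
32°C vs 66°C → primer P2 is higher.

Primer P2, 66°C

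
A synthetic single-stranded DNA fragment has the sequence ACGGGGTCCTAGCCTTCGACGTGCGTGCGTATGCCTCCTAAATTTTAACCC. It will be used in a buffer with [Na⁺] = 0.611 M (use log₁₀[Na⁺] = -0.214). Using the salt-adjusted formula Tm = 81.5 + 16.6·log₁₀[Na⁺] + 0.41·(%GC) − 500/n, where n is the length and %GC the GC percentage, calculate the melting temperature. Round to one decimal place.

Length n = 51. Counting bases: G=12, T=14, A=9, C=16
G+C = 28, so %GC = 28/51 × 100 = 54.902%
Salt term: 16.6 × (-0.214) = -3.552
GC term: 0.41 × 54.902 = 22.51; length term: −500/51 = −9.804
Tm = 81.5 + (-3.552) + 22.51 − 9.804 = 90.654 → 90.7°C

90.7°C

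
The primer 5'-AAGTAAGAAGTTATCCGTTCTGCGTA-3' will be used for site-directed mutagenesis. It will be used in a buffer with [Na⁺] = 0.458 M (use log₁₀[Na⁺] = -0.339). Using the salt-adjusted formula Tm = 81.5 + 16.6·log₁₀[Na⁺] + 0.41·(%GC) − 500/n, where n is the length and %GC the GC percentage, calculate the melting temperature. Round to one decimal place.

72.4°C

Length n = 26. Counting bases: G=6, A=8, C=4, T=8
G+C = 10, so %GC = 10/26 × 100 = 38.462%
Salt term: 16.6 × (-0.339) = -5.627
GC term: 0.41 × 38.462 = 15.769; length term: −500/26 = −19.231
Tm = 81.5 + (-5.627) + 15.769 − 19.231 = 72.411 → 72.4°C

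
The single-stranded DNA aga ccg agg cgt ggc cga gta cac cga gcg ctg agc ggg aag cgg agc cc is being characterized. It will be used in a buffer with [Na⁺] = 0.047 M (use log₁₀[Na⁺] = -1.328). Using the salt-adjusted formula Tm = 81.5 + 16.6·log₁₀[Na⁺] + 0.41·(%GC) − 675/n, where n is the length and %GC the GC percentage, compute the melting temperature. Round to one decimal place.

75.5°C

Length n = 50. Scanning the sequence gives T=3, G=21, C=15, A=11.
G+C = 36, so %GC = 36/50 × 100 = 72%
Salt term: 16.6 × (-1.328) = -22.045
GC term: 0.41 × 72 = 29.52; length term: −675/50 = −13.5
Tm = 81.5 + (-22.045) + 29.52 − 13.5 = 75.475 → 75.5°C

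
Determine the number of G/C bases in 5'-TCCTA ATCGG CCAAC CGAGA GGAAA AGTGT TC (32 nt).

Counting bases: A=10, G=8, T=6, C=8
G+C = 8 + 8 = 16

16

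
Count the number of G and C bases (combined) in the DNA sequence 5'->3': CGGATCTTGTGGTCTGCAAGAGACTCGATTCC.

Scanning the sequence gives A=6, C=8, G=9, T=9.
Total G or C: 9 + 8 = 17

17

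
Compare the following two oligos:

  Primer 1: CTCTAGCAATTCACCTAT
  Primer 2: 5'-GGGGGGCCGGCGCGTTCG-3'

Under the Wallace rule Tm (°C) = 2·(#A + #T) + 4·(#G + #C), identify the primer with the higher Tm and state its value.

Primer 2, 68°C

Primer 1: A+T=11, G+C=7 → Tm = 2(11)+4(7) = 50°C
Primer 2: A+T=2, G+C=16 → Tm = 2(2)+4(16) = 68°C
50°C vs 68°C → primer 2 is higher.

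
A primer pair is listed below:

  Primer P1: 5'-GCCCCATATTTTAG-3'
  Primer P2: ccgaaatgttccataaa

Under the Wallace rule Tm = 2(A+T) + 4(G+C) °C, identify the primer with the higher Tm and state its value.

Primer P1: A+T=8, G+C=6 → Tm = 2(8)+4(6) = 40°C
Primer P2: A+T=11, G+C=6 → Tm = 2(11)+4(6) = 46°C
40°C vs 46°C → primer P2 is higher.

Primer P2, 46°C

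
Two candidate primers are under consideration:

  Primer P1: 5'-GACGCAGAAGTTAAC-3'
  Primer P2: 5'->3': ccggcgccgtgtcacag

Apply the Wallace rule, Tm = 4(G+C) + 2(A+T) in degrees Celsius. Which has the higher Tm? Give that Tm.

Primer P1: A+T=8, G+C=7 → Tm = 2(8)+4(7) = 44°C
Primer P2: A+T=4, G+C=13 → Tm = 2(4)+4(13) = 60°C
44°C vs 60°C → primer P2 is higher.

Primer P2, 60°C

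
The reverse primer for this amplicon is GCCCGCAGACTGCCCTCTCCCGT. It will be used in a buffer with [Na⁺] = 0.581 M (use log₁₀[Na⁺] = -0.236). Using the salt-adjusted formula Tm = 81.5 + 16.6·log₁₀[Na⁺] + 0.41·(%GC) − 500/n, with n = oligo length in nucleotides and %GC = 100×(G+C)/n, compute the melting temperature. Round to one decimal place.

86.1°C

Length n = 23. Counting bases: T=4, G=5, A=2, C=12
G+C = 17, so %GC = 17/23 × 100 = 73.913%
Salt term: 16.6 × (-0.236) = -3.918
GC term: 0.41 × 73.913 = 30.304; length term: −500/23 = −21.739
Tm = 81.5 + (-3.918) + 30.304 − 21.739 = 86.147 → 86.1°C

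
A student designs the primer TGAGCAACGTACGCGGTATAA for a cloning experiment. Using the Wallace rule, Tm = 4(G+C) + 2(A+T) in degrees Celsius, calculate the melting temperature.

Scanning the sequence gives C=4, T=4, A=7, G=6.
AT pairs contribute 11, GC pairs contribute 10.
Tm = 2(11) + 4(10) = 22 + 40 = 62°C

62°C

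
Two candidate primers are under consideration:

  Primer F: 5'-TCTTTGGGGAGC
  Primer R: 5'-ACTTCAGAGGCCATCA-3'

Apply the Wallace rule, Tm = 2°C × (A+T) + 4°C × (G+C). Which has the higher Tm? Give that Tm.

Primer R, 48°C

Primer F: A+T=5, G+C=7 → Tm = 2(5)+4(7) = 38°C
Primer R: A+T=8, G+C=8 → Tm = 2(8)+4(8) = 48°C
38°C vs 48°C → primer R is higher.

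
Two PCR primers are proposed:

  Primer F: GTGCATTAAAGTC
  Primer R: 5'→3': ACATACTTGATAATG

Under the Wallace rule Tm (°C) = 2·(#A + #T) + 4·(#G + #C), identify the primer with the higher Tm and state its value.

Primer R, 38°C

Primer F: A+T=8, G+C=5 → Tm = 2(8)+4(5) = 36°C
Primer R: A+T=11, G+C=4 → Tm = 2(11)+4(4) = 38°C
36°C vs 38°C → primer R is higher.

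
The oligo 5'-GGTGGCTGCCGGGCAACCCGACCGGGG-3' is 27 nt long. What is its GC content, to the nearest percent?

81%

Counting bases: G=13, A=3, T=2, C=9
G+C = 13 + 9 = 22 out of 27 bases
%GC = 22/27 × 100 = 81.48% ≈ 81%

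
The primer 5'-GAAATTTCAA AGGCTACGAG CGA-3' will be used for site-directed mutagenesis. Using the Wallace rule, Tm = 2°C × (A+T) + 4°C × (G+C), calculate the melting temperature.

Scanning the sequence gives C=4, T=4, G=6, A=9.
So N_AT = 13 and N_GC = 10.
Tm = 2(13) + 4(10) = 26 + 40 = 66°C

66°C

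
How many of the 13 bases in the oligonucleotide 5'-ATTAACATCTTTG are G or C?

3

Base counts: G=1, C=2, T=6, A=4
Total G or C: 1 + 2 = 3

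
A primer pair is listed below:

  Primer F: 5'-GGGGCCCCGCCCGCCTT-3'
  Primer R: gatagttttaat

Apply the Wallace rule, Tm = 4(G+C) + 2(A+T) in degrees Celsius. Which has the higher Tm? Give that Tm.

Primer F: A+T=2, G+C=15 → Tm = 2(2)+4(15) = 64°C
Primer R: A+T=10, G+C=2 → Tm = 2(10)+4(2) = 28°C
64°C vs 28°C → primer F is higher.

Primer F, 64°C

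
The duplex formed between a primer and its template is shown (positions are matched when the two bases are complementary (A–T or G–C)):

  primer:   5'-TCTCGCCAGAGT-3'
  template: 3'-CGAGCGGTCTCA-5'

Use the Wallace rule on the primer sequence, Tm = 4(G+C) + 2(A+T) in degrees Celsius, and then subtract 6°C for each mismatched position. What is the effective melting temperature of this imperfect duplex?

Primer base counts: A=2, T=3, G=3, C=4 → A+T=5, G+C=7
Perfect-match Tm = 2(5) + 4(7) = 10 + 28 = 38°C
Mismatches (positions where the bases are not complementary): 1 (at position 1)
Effective Tm = 38 − 1×6 = 38 − 6 = 32°C

32°C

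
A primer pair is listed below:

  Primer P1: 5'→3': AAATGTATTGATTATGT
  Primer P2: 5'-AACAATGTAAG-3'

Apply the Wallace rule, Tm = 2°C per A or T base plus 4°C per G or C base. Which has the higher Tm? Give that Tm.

Primer P1: A+T=14, G+C=3 → Tm = 2(14)+4(3) = 40°C
Primer P2: A+T=8, G+C=3 → Tm = 2(8)+4(3) = 28°C
40°C vs 28°C → primer P1 is higher.

Primer P1, 40°C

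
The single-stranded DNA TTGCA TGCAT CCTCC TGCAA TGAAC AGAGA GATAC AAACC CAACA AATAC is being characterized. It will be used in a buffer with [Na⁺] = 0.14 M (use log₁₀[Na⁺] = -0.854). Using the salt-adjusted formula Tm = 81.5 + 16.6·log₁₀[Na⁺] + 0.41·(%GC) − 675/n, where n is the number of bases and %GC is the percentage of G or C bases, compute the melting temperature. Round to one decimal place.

71.0°C

Length n = 50. Base counts: A=20, T=9, G=7, C=14
G+C = 21, so %GC = 21/50 × 100 = 42%
Salt term: 16.6 × (-0.854) = -14.176
GC term: 0.41 × 42 = 17.22; length term: −675/50 = −13.5
Tm = 81.5 + (-14.176) + 17.22 − 13.5 = 71.044 → 71.0°C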